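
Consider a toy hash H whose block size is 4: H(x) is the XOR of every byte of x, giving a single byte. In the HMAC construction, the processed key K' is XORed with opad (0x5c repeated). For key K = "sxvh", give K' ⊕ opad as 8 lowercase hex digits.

2f242a34

Key "sxvh" = 73 78 76 68 is exactly B = 4 bytes: K' = 73 78 76 68.
XOR each byte with 0x5c: 73⊕5c=2f, 78⊕5c=24, 76⊕5c=2a, 68⊕5c=34.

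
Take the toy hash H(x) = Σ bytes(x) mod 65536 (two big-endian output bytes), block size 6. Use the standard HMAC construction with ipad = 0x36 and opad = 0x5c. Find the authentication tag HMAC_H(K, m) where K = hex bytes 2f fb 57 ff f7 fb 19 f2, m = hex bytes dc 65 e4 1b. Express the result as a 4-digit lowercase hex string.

0283

Key hex bytes 2f fb 57 ff f7 fb 19 f2 is 8 bytes > B = 6, so hash it first: H(key) = 05 7d, then zero-pad to 6 bytes: K' = 05 7d 00 00 00 00.
K' ⊕ ipad = 33 4b 36 36 36 36.  K' ⊕ opad = 59 21 5c 5c 5c 5c.
Inner input = (K'⊕ipad) ∥ m = 33 4b 36 36 36 36 ∥ dc 65 e4 1b.
Inner hash: sum = 51+75+54+54+54+54+220+101+228+27 = 918 → 03 96.
Outer input = (K'⊕opad) ∥ inner = 59 21 5c 5c 5c 5c ∥ 03 96.
Outer hash (tag): sum = 89+33+92+92+92+92+3+150 = 643 → 02 83.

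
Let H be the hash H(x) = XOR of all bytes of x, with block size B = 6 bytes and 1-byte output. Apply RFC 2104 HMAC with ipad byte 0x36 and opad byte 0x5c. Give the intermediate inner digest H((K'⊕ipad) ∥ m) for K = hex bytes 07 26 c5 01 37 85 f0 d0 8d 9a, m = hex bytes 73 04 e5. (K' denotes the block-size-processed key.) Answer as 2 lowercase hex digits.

f2

Key hex bytes 07 26 c5 01 37 85 f0 d0 8d 9a is 10 bytes > B = 6, so hash it first: H(key) = 60, then zero-pad to 6 bytes: K' = 60 00 00 00 00 00.
K' ⊕ ipad = 56 36 36 36 36 36.
Inner input = 56 36 36 36 36 36 ∥ 73 04 e5.
Inner hash: XOR 56⊕36⊕36⊕36⊕36⊕36⊕73⊕04⊕e5 = f2.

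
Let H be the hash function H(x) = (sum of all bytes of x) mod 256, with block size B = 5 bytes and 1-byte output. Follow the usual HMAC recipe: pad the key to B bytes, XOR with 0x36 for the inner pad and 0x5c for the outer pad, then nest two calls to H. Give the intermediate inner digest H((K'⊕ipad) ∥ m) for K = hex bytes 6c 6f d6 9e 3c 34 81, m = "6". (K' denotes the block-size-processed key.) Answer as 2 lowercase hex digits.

84

Key hex bytes 6c 6f d6 9e 3c 34 81 is 7 bytes > B = 5, so hash it first: H(key) = 40, then zero-pad to 5 bytes: K' = 40 00 00 00 00.
K' ⊕ ipad = 76 36 36 36 36.
Inner input = 76 36 36 36 36 ∥ 36.
Inner hash: sum = 118+54+54+54+54+54 = 388; mod 256 = 132 → 84.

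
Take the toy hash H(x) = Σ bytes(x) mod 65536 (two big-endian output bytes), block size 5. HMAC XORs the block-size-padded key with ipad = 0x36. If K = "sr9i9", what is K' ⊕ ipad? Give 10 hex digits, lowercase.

45440f5f0f

Key "sr9i9" = 73 72 39 69 39 is exactly B = 5 bytes: K' = 73 72 39 69 39.
XOR each byte with 0x36: 73⊕36=45, 72⊕36=44, 39⊕36=0f, 69⊕36=5f, 39⊕36=0f.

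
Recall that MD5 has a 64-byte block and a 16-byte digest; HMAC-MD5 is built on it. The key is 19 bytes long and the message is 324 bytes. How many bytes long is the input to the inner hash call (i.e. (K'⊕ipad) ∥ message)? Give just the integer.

Key is 19 ≤ 64 bytes, zero-padded: |K'| = 64.
Inner input = (K'⊕ipad) ∥ m → 64 + 324 = 388 bytes.

388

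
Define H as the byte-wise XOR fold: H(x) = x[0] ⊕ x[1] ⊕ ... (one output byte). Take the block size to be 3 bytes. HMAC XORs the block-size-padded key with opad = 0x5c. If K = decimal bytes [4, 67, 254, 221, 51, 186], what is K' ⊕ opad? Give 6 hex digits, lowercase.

Key decimal bytes [4, 67, 254, 221, 51, 186] = 04 43 fe dd 33 ba is 6 bytes > B = 3, so hash it first: H(key) = ed, then zero-pad to 3 bytes: K' = ed 00 00.
XOR each byte with 0x5c: ed⊕5c=b1, 00⊕5c=5c, 00⊕5c=5c.

b15c5c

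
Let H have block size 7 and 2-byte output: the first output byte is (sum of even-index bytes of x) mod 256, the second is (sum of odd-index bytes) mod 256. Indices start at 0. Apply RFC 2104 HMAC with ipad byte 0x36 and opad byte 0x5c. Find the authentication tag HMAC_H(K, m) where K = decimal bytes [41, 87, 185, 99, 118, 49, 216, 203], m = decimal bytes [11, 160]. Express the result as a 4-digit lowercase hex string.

77ea

Key decimal bytes [41, 87, 185, 99, 118, 49, 216, 203] = 29 57 b9 63 76 31 d8 cb is 8 bytes > B = 7, so hash it first: H(key) = 30 b6, then zero-pad to 7 bytes: K' = 30 b6 00 00 00 00 00.
K' ⊕ ipad = 06 80 36 36 36 36 36.  K' ⊕ opad = 6c ea 5c 5c 5c 5c 5c.
Inner input = (K'⊕ipad) ∥ m = 06 80 36 36 36 36 36 ∥ 0b a0.
Inner hash: even-index sum = 328 mod 256 = 72; odd-index sum = 247 mod 256 = 247 → 48 f7.
Outer input = (K'⊕opad) ∥ inner = 6c ea 5c 5c 5c 5c 5c ∥ 48 f7.
Outer hash (tag): even-index sum = 631 mod 256 = 119; odd-index sum = 490 mod 256 = 234 → 77 ea.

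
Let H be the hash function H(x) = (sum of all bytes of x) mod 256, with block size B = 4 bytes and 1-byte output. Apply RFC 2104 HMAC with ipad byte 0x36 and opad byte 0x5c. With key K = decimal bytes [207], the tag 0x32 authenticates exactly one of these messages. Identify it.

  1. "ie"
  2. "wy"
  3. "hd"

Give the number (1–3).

Key decimal bytes [207] = cf is 1 byte ≤ B = 4; zero-pad to 4 bytes: K' = cf 00 00 00.
K' ⊕ ipad = f9 36 36 36; K' ⊕ opad = 93 5c 5c 5c.
m1: inner = H(f9 36 36 36 69 65) = 69; tag = H(93 5c 5c 5c 69) = 10
m2: inner = H(f9 36 36 36 77 79) = 8b; tag = H(93 5c 5c 5c 8b) = 32 ← matches
m3: inner = H(f9 36 36 36 68 64) = 67; tag = H(93 5c 5c 5c 67) = 0e

2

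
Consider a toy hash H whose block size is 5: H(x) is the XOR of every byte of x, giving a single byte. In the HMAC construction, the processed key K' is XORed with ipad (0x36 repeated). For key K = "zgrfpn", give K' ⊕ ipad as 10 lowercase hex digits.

2136363636

Key "zgrfpn" = 7a 67 72 66 70 6e is 6 bytes > B = 5, so hash it first: H(key) = 17, then zero-pad to 5 bytes: K' = 17 00 00 00 00.
XOR each byte with 0x36: 17⊕36=21, 00⊕36=36, 00⊕36=36, 00⊕36=36, 00⊕36=36.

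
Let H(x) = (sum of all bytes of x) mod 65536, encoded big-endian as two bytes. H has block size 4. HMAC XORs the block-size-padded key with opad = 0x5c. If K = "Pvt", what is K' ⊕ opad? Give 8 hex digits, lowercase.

0c2a285c

Key "Pvt" = 50 76 74 is 3 bytes ≤ B = 4; zero-pad to 4 bytes: K' = 50 76 74 00.
XOR each byte with 0x5c: 50⊕5c=0c, 76⊕5c=2a, 74⊕5c=28, 00⊕5c=5c.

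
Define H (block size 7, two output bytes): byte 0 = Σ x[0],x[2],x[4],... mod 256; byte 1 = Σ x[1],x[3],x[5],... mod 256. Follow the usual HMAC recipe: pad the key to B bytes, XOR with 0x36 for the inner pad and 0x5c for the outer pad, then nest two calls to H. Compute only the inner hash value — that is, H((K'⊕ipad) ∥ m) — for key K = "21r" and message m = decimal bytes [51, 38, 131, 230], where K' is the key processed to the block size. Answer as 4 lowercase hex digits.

c029

Key "21r" = 32 31 72 is 3 bytes ≤ B = 7; zero-pad to 7 bytes: K' = 32 31 72 00 00 00 00.
K' ⊕ ipad = 04 07 44 36 36 36 36.
Inner input = 04 07 44 36 36 36 36 ∥ 33 26 83 e6.
Inner hash: even-index sum = 448 mod 256 = 192; odd-index sum = 297 mod 256 = 41 → c0 29.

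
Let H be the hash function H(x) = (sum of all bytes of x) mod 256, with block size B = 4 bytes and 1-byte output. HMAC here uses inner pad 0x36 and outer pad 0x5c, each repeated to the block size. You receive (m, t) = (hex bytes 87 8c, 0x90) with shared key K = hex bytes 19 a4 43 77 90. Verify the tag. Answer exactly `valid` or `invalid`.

Key hex bytes 19 a4 43 77 90 is 5 bytes > B = 4, so hash it first: H(key) = 07, then zero-pad to 4 bytes: K' = 07 00 00 00.
K' ⊕ ipad = 31 36 36 36; K' ⊕ opad = 5b 5c 5c 5c.
Inner hash: sum = 49+54+54+54+135+140 = 486; mod 256 = 230 → e6.
Outer hash (recomputed tag): sum = 91+92+92+92+230 = 597; mod 256 = 85 → 55.
Recomputed tag = 55; claimed = 90 → mismatch.

invalid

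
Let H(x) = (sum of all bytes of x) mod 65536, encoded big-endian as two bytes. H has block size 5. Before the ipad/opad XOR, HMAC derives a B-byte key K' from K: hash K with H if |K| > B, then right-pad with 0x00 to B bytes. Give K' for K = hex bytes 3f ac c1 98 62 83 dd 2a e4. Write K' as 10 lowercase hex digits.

|K| = 9 > B = 5, so first hash the key.
H(K): sum = 63+172+193+152+98+131+221+42+228 = 1300 → 05 14.
Zero-pad H(K) = 05 14 to 5 bytes: K' = 05 14 00 00 00.

0514000000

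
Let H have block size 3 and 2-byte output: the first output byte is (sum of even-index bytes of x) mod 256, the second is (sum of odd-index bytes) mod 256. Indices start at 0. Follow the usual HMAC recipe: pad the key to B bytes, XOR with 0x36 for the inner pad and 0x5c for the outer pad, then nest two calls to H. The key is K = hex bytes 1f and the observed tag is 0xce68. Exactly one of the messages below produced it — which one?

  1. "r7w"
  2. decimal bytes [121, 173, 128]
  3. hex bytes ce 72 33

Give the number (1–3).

2

Key hex bytes 1f is 1 byte ≤ B = 3; zero-pad to 3 bytes: K' = 1f 00 00.
K' ⊕ ipad = 29 36 36; K' ⊕ opad = 43 5c 5c.
m1: inner = H(29 36 36 72 37 77) = 96 1f; tag = H(43 5c 5c 96 1f) = bef2
m2: inner = H(29 36 36 79 ad 80) = 0c 2f; tag = H(43 5c 5c 0c 2f) = ce68 ← matches
m3: inner = H(29 36 36 ce 72 33) = d1 37; tag = H(43 5c 5c d1 37) = d62d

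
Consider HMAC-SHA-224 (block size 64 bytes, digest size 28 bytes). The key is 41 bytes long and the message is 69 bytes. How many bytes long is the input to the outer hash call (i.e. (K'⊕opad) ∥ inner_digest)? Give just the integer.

92

Key is 41 ≤ 64 bytes, zero-padded: |K'| = 64.
Outer input = (K'⊕opad) ∥ H(inner) → 64 + 28 = 92 bytes.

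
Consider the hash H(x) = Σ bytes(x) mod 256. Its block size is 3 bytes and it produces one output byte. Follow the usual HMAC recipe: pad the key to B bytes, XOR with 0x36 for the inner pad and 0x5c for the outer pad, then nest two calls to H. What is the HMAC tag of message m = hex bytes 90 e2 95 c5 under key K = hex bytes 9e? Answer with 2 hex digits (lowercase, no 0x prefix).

5a

Key hex bytes 9e is 1 byte ≤ B = 3; zero-pad to 3 bytes: K' = 9e 00 00.
K' ⊕ ipad = a8 36 36.  K' ⊕ opad = c2 5c 5c.
Inner input = (K'⊕ipad) ∥ m = a8 36 36 ∥ 90 e2 95 c5.
Inner hash: sum = 168+54+54+144+226+149+197 = 992; mod 256 = 224 → e0.
Outer input = (K'⊕opad) ∥ inner = c2 5c 5c ∥ e0.
Outer hash (tag): sum = 194+92+92+224 = 602; mod 256 = 90 → 5a.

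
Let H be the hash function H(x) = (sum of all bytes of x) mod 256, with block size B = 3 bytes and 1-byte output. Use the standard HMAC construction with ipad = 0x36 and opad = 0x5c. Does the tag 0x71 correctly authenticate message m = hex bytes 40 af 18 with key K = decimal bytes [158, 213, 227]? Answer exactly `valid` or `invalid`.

Key decimal bytes [158, 213, 227] = 9e d5 e3 is exactly B = 3 bytes: K' = 9e d5 e3.
K' ⊕ ipad = a8 e3 d5; K' ⊕ opad = c2 89 bf.
Inner hash: sum = 168+227+213+64+175+24 = 871; mod 256 = 103 → 67.
Outer hash (recomputed tag): sum = 194+137+191+103 = 625; mod 256 = 113 → 71.
Recomputed tag = 71; claimed = 71 → match.

valid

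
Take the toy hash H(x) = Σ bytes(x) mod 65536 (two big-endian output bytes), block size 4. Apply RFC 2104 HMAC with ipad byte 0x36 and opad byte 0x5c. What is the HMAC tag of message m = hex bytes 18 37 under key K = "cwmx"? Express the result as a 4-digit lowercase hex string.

Key "cwmx" = 63 77 6d 78 is exactly B = 4 bytes: K' = 63 77 6d 78.
K' ⊕ ipad = 55 41 5b 4e.  K' ⊕ opad = 3f 2b 31 24.
Inner input = (K'⊕ipad) ∥ m = 55 41 5b 4e ∥ 18 37.
Inner hash: sum = 85+65+91+78+24+55 = 398 → 01 8e.
Outer input = (K'⊕opad) ∥ inner = 3f 2b 31 24 ∥ 01 8e.
Outer hash (tag): sum = 63+43+49+36+1+142 = 334 → 01 4e.

014e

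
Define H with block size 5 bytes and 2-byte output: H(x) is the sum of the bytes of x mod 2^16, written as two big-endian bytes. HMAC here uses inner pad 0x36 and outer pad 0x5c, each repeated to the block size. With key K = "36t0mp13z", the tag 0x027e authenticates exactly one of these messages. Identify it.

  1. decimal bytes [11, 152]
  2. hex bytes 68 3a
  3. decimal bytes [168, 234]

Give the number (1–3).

2

Key "36t0mp13z" = 33 36 74 30 6d 70 31 33 7a is 9 bytes > B = 5, so hash it first: H(key) = 02 c8, then zero-pad to 5 bytes: K' = 02 c8 00 00 00.
K' ⊕ ipad = 34 fe 36 36 36; K' ⊕ opad = 5e 94 5c 5c 5c.
m1: inner = H(34 fe 36 36 36 0b 98) = 02 77; tag = H(5e 94 5c 5c 5c 02 77) = 027f
m2: inner = H(34 fe 36 36 36 68 3a) = 02 76; tag = H(5e 94 5c 5c 5c 02 76) = 027e ← matches
m3: inner = H(34 fe 36 36 36 a8 ea) = 03 66; tag = H(5e 94 5c 5c 5c 03 66) = 026f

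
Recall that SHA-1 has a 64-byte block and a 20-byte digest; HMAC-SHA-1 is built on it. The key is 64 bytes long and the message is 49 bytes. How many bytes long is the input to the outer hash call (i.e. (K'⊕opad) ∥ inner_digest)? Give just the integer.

84

Key is 64 ≤ 64 bytes, zero-padded: |K'| = 64.
Outer input = (K'⊕opad) ∥ H(inner) → 64 + 20 = 84 bytes.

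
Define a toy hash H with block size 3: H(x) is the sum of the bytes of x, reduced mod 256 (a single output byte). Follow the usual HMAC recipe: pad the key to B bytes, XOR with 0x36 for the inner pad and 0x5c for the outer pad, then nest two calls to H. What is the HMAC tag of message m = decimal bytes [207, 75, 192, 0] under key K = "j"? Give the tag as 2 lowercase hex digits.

Key "j" = 6a is 1 byte ≤ B = 3; zero-pad to 3 bytes: K' = 6a 00 00.
K' ⊕ ipad = 5c 36 36.  K' ⊕ opad = 36 5c 5c.
Inner input = (K'⊕ipad) ∥ m = 5c 36 36 ∥ cf 4b c0 00.
Inner hash: sum = 92+54+54+207+75+192+0 = 674; mod 256 = 162 → a2.
Outer input = (K'⊕opad) ∥ inner = 36 5c 5c ∥ a2.
Outer hash (tag): sum = 54+92+92+162 = 400; mod 256 = 144 → 90.

90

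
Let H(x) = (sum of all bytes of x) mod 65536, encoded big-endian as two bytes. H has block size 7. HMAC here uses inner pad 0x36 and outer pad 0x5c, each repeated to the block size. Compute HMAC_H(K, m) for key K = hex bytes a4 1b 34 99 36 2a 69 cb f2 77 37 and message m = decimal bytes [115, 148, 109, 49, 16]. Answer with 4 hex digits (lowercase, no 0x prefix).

03ae

Key hex bytes a4 1b 34 99 36 2a 69 cb f2 77 37 is 11 bytes > B = 7, so hash it first: H(key) = 04 c0, then zero-pad to 7 bytes: K' = 04 c0 00 00 00 00 00.
K' ⊕ ipad = 32 f6 36 36 36 36 36.  K' ⊕ opad = 58 9c 5c 5c 5c 5c 5c.
Inner input = (K'⊕ipad) ∥ m = 32 f6 36 36 36 36 36 ∥ 73 94 6d 31 10.
Inner hash: sum = 50+246+54+54+54+54+54+115+148+109+49+16 = 1003 → 03 eb.
Outer input = (K'⊕opad) ∥ inner = 58 9c 5c 5c 5c 5c 5c ∥ 03 eb.
Outer hash (tag): sum = 88+156+92+92+92+92+92+3+235 = 942 → 03 ae.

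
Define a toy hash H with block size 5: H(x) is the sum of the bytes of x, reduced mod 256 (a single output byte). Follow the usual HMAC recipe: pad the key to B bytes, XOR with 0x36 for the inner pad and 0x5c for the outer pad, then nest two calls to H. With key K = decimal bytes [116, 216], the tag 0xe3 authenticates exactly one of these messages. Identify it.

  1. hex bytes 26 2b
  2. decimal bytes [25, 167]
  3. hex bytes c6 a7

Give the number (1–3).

1

Key decimal bytes [116, 216] = 74 d8 is 2 bytes ≤ B = 5; zero-pad to 5 bytes: K' = 74 d8 00 00 00.
K' ⊕ ipad = 42 ee 36 36 36; K' ⊕ opad = 28 84 5c 5c 5c.
m1: inner = H(42 ee 36 36 36 26 2b) = 23; tag = H(28 84 5c 5c 5c 23) = e3 ← matches
m2: inner = H(42 ee 36 36 36 19 a7) = 92; tag = H(28 84 5c 5c 5c 92) = 52
m3: inner = H(42 ee 36 36 36 c6 a7) = 3f; tag = H(28 84 5c 5c 5c 3f) = ff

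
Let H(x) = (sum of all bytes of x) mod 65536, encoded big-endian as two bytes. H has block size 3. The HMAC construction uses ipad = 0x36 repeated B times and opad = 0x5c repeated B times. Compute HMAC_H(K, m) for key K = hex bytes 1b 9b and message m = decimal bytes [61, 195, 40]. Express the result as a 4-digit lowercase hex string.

Key hex bytes 1b 9b is 2 bytes ≤ B = 3; zero-pad to 3 bytes: K' = 1b 9b 00.
K' ⊕ ipad = 2d ad 36.  K' ⊕ opad = 47 c7 5c.
Inner input = (K'⊕ipad) ∥ m = 2d ad 36 ∥ 3d c3 28.
Inner hash: sum = 45+173+54+61+195+40 = 568 → 02 38.
Outer input = (K'⊕opad) ∥ inner = 47 c7 5c ∥ 02 38.
Outer hash (tag): sum = 71+199+92+2+56 = 420 → 01 a4.

01a4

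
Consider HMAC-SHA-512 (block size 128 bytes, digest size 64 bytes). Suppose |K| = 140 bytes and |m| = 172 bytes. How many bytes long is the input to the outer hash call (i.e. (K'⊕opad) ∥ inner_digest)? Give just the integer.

Key is 140 > 128 bytes, so it is hashed to 64 bytes then zero-padded to 128: |K'| = 128.
Outer input = (K'⊕opad) ∥ H(inner) → 128 + 64 = 192 bytes.

192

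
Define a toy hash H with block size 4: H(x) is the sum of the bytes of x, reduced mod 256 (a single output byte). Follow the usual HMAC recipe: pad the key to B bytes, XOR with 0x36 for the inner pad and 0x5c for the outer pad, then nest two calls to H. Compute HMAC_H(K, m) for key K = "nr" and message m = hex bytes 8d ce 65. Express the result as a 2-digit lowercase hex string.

Key "nr" = 6e 72 is 2 bytes ≤ B = 4; zero-pad to 4 bytes: K' = 6e 72 00 00.
K' ⊕ ipad = 58 44 36 36.  K' ⊕ opad = 32 2e 5c 5c.
Inner input = (K'⊕ipad) ∥ m = 58 44 36 36 ∥ 8d ce 65.
Inner hash: sum = 88+68+54+54+141+206+101 = 712; mod 256 = 200 → c8.
Outer input = (K'⊕opad) ∥ inner = 32 2e 5c 5c ∥ c8.
Outer hash (tag): sum = 50+46+92+92+200 = 480; mod 256 = 224 → e0.

e0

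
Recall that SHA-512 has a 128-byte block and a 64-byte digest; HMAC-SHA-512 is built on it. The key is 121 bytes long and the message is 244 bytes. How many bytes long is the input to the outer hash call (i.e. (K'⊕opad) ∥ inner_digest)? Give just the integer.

192

Key is 121 ≤ 128 bytes, zero-padded: |K'| = 128.
Outer input = (K'⊕opad) ∥ H(inner) → 128 + 64 = 192 bytes.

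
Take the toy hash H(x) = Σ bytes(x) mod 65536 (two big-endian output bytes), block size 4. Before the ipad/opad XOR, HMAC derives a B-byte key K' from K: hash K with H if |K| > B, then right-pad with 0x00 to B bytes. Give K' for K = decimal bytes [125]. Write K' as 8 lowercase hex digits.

7d000000

Key decimal bytes [125] = 7d is 1 byte ≤ B = 4; zero-pad to 4 bytes: K' = 7d 00 00 00.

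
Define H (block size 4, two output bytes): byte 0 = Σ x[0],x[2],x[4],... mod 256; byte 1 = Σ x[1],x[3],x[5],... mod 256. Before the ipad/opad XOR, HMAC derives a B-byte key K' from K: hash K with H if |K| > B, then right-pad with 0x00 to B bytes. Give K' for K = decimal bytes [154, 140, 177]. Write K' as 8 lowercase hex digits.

Key decimal bytes [154, 140, 177] = 9a 8c b1 is 3 bytes ≤ B = 4; zero-pad to 4 bytes: K' = 9a 8c b1 00.

9a8cb100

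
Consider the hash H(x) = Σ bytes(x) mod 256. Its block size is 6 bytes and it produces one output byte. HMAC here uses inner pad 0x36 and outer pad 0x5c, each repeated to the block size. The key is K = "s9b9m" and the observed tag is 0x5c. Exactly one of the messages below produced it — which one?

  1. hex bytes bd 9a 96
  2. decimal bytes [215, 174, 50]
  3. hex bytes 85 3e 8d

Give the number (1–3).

3

Key "s9b9m" = 73 39 62 39 6d is 5 bytes ≤ B = 6; zero-pad to 6 bytes: K' = 73 39 62 39 6d 00.
K' ⊕ ipad = 45 0f 54 0f 5b 36; K' ⊕ opad = 2f 65 3e 65 31 5c.
m1: inner = H(45 0f 54 0f 5b 36 bd 9a 96) = 35; tag = H(2f 65 3e 65 31 5c 35) = f9
m2: inner = H(45 0f 54 0f 5b 36 d7 ae 32) = ff; tag = H(2f 65 3e 65 31 5c ff) = c3
m3: inner = H(45 0f 54 0f 5b 36 85 3e 8d) = 98; tag = H(2f 65 3e 65 31 5c 98) = 5c ← matches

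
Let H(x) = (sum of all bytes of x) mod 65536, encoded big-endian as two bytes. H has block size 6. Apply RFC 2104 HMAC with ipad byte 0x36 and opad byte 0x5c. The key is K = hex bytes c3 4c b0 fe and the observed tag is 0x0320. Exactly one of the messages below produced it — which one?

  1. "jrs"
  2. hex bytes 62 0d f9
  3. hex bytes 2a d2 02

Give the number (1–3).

Key hex bytes c3 4c b0 fe is 4 bytes ≤ B = 6; zero-pad to 6 bytes: K' = c3 4c b0 fe 00 00.
K' ⊕ ipad = f5 7a 86 c8 36 36; K' ⊕ opad = 9f 10 ec a2 5c 5c.
m1: inner = H(f5 7a 86 c8 36 36 6a 72 73) = 04 78; tag = H(9f 10 ec a2 5c 5c 04 78) = 0371
m2: inner = H(f5 7a 86 c8 36 36 62 0d f9) = 04 91; tag = H(9f 10 ec a2 5c 5c 04 91) = 038a
m3: inner = H(f5 7a 86 c8 36 36 2a d2 02) = 04 27; tag = H(9f 10 ec a2 5c 5c 04 27) = 0320 ← matches

3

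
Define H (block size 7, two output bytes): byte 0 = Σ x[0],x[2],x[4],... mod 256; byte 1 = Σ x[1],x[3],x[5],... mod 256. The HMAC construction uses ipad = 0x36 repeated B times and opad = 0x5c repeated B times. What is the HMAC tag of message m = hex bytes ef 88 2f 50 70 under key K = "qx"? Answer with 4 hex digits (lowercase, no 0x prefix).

899d

Key "qx" = 71 78 is 2 bytes ≤ B = 7; zero-pad to 7 bytes: K' = 71 78 00 00 00 00 00.
K' ⊕ ipad = 47 4e 36 36 36 36 36.  K' ⊕ opad = 2d 24 5c 5c 5c 5c 5c.
Inner input = (K'⊕ipad) ∥ m = 47 4e 36 36 36 36 36 ∥ ef 88 2f 50 70.
Inner hash: even-index sum = 449 mod 256 = 193; odd-index sum = 584 mod 256 = 72 → c1 48.
Outer input = (K'⊕opad) ∥ inner = 2d 24 5c 5c 5c 5c 5c ∥ c1 48.
Outer hash (tag): even-index sum = 393 mod 256 = 137; odd-index sum = 413 mod 256 = 157 → 89 9d.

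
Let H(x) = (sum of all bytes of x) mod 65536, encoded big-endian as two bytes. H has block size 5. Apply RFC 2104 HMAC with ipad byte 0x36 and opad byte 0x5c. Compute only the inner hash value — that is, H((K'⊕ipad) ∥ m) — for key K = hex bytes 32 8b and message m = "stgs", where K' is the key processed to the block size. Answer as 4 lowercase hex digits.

0324

Key hex bytes 32 8b is 2 bytes ≤ B = 5; zero-pad to 5 bytes: K' = 32 8b 00 00 00.
K' ⊕ ipad = 04 bd 36 36 36.
Inner input = 04 bd 36 36 36 ∥ 73 74 67 73.
Inner hash: sum = 4+189+54+54+54+115+116+103+115 = 804 → 03 24.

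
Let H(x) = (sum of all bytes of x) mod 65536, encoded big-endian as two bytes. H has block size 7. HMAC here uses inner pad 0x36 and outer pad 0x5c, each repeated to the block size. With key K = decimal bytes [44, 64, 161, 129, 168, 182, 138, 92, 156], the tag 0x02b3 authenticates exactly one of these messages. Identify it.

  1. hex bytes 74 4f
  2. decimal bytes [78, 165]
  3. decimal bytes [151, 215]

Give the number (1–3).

Key decimal bytes [44, 64, 161, 129, 168, 182, 138, 92, 156] = 2c 40 a1 81 a8 b6 8a 5c 9c is 9 bytes > B = 7, so hash it first: H(key) = 04 6e, then zero-pad to 7 bytes: K' = 04 6e 00 00 00 00 00.
K' ⊕ ipad = 32 58 36 36 36 36 36; K' ⊕ opad = 58 32 5c 5c 5c 5c 5c.
m1: inner = H(32 58 36 36 36 36 36 74 4f) = 02 5b; tag = H(58 32 5c 5c 5c 5c 5c 02 5b) = 02b3 ← matches
m2: inner = H(32 58 36 36 36 36 36 4e a5) = 02 8b; tag = H(58 32 5c 5c 5c 5c 5c 02 8b) = 02e3
m3: inner = H(32 58 36 36 36 36 36 97 d7) = 03 06; tag = H(58 32 5c 5c 5c 5c 5c 03 06) = 025f

1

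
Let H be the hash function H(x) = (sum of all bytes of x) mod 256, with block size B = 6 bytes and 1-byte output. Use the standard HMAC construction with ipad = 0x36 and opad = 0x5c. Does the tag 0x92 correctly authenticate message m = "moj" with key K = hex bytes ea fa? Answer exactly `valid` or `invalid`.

Key hex bytes ea fa is 2 bytes ≤ B = 6; zero-pad to 6 bytes: K' = ea fa 00 00 00 00.
K' ⊕ ipad = dc cc 36 36 36 36; K' ⊕ opad = b6 a6 5c 5c 5c 5c.
Inner hash: sum = 220+204+54+54+54+54+109+111+106 = 966; mod 256 = 198 → c6.
Outer hash (recomputed tag): sum = 182+166+92+92+92+92+198 = 914; mod 256 = 146 → 92.
Recomputed tag = 92; claimed = 92 → match.

valid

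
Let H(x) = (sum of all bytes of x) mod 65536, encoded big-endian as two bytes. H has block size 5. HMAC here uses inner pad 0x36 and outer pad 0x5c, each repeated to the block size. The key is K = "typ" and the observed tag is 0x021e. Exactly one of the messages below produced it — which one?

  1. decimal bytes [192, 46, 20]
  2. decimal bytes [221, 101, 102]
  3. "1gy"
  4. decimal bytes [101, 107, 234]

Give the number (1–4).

2

Key "typ" = 74 79 70 is 3 bytes ≤ B = 5; zero-pad to 5 bytes: K' = 74 79 70 00 00.
K' ⊕ ipad = 42 4f 46 36 36; K' ⊕ opad = 28 25 2c 5c 5c.
m1: inner = H(42 4f 46 36 36 c0 2e 14) = 02 45; tag = H(28 25 2c 5c 5c 02 45) = 0178
m2: inner = H(42 4f 46 36 36 dd 65 66) = 02 eb; tag = H(28 25 2c 5c 5c 02 eb) = 021e ← matches
m3: inner = H(42 4f 46 36 36 31 67 79) = 02 54; tag = H(28 25 2c 5c 5c 02 54) = 0187
m4: inner = H(42 4f 46 36 36 65 6b ea) = 02 fd; tag = H(28 25 2c 5c 5c 02 fd) = 0230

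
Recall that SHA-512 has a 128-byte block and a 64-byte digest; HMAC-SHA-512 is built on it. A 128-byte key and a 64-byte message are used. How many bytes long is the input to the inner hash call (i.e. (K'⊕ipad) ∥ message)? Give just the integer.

192

Key is 128 ≤ 128 bytes, zero-padded: |K'| = 128.
Inner input = (K'⊕ipad) ∥ m → 128 + 64 = 192 bytes.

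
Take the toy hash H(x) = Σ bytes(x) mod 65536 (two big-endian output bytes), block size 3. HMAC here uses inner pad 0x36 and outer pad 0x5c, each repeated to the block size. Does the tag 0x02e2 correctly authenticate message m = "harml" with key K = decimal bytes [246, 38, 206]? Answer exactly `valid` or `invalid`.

invalid

Key decimal bytes [246, 38, 206] = f6 26 ce is exactly B = 3 bytes: K' = f6 26 ce.
K' ⊕ ipad = c0 10 f8; K' ⊕ opad = aa 7a 92.
Inner hash: sum = 192+16+248+104+97+114+109+108 = 988 → 03 dc.
Outer hash (recomputed tag): sum = 170+122+146+3+220 = 661 → 02 95.
Recomputed tag = 0295; claimed = 02e2 → mismatch.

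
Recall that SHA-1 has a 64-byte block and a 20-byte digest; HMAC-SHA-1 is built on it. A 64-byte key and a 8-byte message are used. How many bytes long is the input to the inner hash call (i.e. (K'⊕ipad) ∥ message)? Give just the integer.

72

Key is 64 ≤ 64 bytes, zero-padded: |K'| = 64.
Inner input = (K'⊕ipad) ∥ m → 64 + 8 = 72 bytes.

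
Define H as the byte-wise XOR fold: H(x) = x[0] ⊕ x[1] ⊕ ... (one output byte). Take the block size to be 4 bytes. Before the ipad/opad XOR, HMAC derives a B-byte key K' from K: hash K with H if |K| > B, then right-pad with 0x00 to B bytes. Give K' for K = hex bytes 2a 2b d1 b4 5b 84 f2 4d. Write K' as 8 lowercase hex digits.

|K| = 8 > B = 4, so first hash the key.
H(K): XOR 2a⊕2b⊕d1⊕b4⊕5b⊕84⊕f2⊕4d = 04.
Zero-pad H(K) = 04 to 4 bytes: K' = 04 00 00 00.

04000000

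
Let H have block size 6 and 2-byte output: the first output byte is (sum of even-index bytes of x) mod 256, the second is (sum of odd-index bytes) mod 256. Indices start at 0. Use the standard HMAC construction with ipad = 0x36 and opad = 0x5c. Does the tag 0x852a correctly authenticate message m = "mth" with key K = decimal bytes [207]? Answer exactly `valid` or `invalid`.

valid

Key decimal bytes [207] = cf is 1 byte ≤ B = 6; zero-pad to 6 bytes: K' = cf 00 00 00 00 00.
K' ⊕ ipad = f9 36 36 36 36 36; K' ⊕ opad = 93 5c 5c 5c 5c 5c.
Inner hash: even-index sum = 570 mod 256 = 58; odd-index sum = 278 mod 256 = 22 → 3a 16.
Outer hash (recomputed tag): even-index sum = 389 mod 256 = 133; odd-index sum = 298 mod 256 = 42 → 85 2a.
Recomputed tag = 852a; claimed = 852a → match.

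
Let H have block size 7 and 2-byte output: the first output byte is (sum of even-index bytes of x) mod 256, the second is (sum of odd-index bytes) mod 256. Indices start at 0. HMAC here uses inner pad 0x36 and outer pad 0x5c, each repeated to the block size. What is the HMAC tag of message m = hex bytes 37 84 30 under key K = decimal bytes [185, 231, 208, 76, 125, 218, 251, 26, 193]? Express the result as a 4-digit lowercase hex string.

964d

Key decimal bytes [185, 231, 208, 76, 125, 218, 251, 26, 193] = b9 e7 d0 4c 7d da fb 1a c1 is 9 bytes > B = 7, so hash it first: H(key) = c2 27, then zero-pad to 7 bytes: K' = c2 27 00 00 00 00 00.
K' ⊕ ipad = f4 11 36 36 36 36 36.  K' ⊕ opad = 9e 7b 5c 5c 5c 5c 5c.
Inner input = (K'⊕ipad) ∥ m = f4 11 36 36 36 36 36 ∥ 37 84 30.
Inner hash: even-index sum = 538 mod 256 = 26; odd-index sum = 228 mod 256 = 228 → 1a e4.
Outer input = (K'⊕opad) ∥ inner = 9e 7b 5c 5c 5c 5c 5c ∥ 1a e4.
Outer hash (tag): even-index sum = 662 mod 256 = 150; odd-index sum = 333 mod 256 = 77 → 96 4d.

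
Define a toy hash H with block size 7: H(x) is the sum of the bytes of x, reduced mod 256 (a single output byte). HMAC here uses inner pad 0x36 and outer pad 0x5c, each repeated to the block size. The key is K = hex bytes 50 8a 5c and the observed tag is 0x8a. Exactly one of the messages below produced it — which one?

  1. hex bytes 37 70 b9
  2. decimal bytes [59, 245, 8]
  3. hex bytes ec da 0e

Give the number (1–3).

3

Key hex bytes 50 8a 5c is 3 bytes ≤ B = 7; zero-pad to 7 bytes: K' = 50 8a 5c 00 00 00 00.
K' ⊕ ipad = 66 bc 6a 36 36 36 36; K' ⊕ opad = 0c d6 00 5c 5c 5c 5c.
m1: inner = H(66 bc 6a 36 36 36 36 37 70 b9) = c4; tag = H(0c d6 00 5c 5c 5c 5c c4) = 16
m2: inner = H(66 bc 6a 36 36 36 36 3b f5 08) = 9c; tag = H(0c d6 00 5c 5c 5c 5c 9c) = ee
m3: inner = H(66 bc 6a 36 36 36 36 ec da 0e) = 38; tag = H(0c d6 00 5c 5c 5c 5c 38) = 8a ← matches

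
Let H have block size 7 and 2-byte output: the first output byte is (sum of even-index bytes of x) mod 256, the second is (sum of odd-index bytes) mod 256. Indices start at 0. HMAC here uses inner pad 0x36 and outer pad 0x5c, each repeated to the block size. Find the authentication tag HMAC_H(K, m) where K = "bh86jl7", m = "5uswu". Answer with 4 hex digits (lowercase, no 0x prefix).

1879

Key "bh86jl7" = 62 68 38 36 6a 6c 37 is exactly B = 7 bytes: K' = 62 68 38 36 6a 6c 37.
K' ⊕ ipad = 54 5e 0e 00 5c 5a 01.  K' ⊕ opad = 3e 34 64 6a 36 30 6b.
Inner input = (K'⊕ipad) ∥ m = 54 5e 0e 00 5c 5a 01 ∥ 35 75 73 77 75.
Inner hash: even-index sum = 427 mod 256 = 171; odd-index sum = 469 mod 256 = 213 → ab d5.
Outer input = (K'⊕opad) ∥ inner = 3e 34 64 6a 36 30 6b ∥ ab d5.
Outer hash (tag): even-index sum = 536 mod 256 = 24; odd-index sum = 377 mod 256 = 121 → 18 79.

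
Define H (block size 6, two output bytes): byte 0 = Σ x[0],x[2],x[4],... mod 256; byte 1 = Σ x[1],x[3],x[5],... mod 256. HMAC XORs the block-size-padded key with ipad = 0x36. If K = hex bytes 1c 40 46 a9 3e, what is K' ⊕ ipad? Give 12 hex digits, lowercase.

Key hex bytes 1c 40 46 a9 3e is 5 bytes ≤ B = 6; zero-pad to 6 bytes: K' = 1c 40 46 a9 3e 00.
XOR each byte with 0x36: 1c⊕36=2a, 40⊕36=76, 46⊕36=70, a9⊕36=9f, 3e⊕36=08, 00⊕36=36.

2a76709f0836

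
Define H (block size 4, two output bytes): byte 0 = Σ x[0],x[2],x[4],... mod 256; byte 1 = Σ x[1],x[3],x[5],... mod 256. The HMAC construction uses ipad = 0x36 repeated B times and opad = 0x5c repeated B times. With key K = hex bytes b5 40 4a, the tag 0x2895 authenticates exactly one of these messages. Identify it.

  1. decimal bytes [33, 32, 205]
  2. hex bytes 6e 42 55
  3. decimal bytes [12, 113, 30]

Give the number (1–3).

3

Key hex bytes b5 40 4a is 3 bytes ≤ B = 4; zero-pad to 4 bytes: K' = b5 40 4a 00.
K' ⊕ ipad = 83 76 7c 36; K' ⊕ opad = e9 1c 16 5c.
m1: inner = H(83 76 7c 36 21 20 cd) = ed cc; tag = H(e9 1c 16 5c ed cc) = ec44
m2: inner = H(83 76 7c 36 6e 42 55) = c2 ee; tag = H(e9 1c 16 5c c2 ee) = c166
m3: inner = H(83 76 7c 36 0c 71 1e) = 29 1d; tag = H(e9 1c 16 5c 29 1d) = 2895 ← matches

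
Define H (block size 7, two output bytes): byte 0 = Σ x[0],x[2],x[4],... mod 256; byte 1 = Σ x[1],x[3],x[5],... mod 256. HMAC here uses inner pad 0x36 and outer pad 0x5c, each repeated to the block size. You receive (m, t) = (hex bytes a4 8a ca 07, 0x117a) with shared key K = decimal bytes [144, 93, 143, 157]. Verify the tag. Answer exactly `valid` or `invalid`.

Key decimal bytes [144, 93, 143, 157] = 90 5d 8f 9d is 4 bytes ≤ B = 7; zero-pad to 7 bytes: K' = 90 5d 8f 9d 00 00 00.
K' ⊕ ipad = a6 6b b9 ab 36 36 36; K' ⊕ opad = cc 01 d3 c1 5c 5c 5c.
Inner hash: even-index sum = 604 mod 256 = 92; odd-index sum = 698 mod 256 = 186 → 5c ba.
Outer hash (recomputed tag): even-index sum = 785 mod 256 = 17; odd-index sum = 378 mod 256 = 122 → 11 7a.
Recomputed tag = 117a; claimed = 117a → match.

valid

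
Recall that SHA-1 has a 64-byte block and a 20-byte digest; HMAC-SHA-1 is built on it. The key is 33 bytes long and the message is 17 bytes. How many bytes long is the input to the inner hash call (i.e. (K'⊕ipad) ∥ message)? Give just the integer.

81

Key is 33 ≤ 64 bytes, zero-padded: |K'| = 64.
Inner input = (K'⊕ipad) ∥ m → 64 + 17 = 81 bytes.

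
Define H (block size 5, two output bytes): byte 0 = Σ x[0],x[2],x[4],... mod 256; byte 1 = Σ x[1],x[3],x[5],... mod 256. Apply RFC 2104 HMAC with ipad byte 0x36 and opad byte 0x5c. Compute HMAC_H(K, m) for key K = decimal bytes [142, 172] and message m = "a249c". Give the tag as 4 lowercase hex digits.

Key decimal bytes [142, 172] = 8e ac is 2 bytes ≤ B = 5; zero-pad to 5 bytes: K' = 8e ac 00 00 00.
K' ⊕ ipad = b8 9a 36 36 36.  K' ⊕ opad = d2 f0 5c 5c 5c.
Inner input = (K'⊕ipad) ∥ m = b8 9a 36 36 36 ∥ 61 32 34 39 63.
Inner hash: even-index sum = 399 mod 256 = 143; odd-index sum = 456 mod 256 = 200 → 8f c8.
Outer input = (K'⊕opad) ∥ inner = d2 f0 5c 5c 5c ∥ 8f c8.
Outer hash (tag): even-index sum = 594 mod 256 = 82; odd-index sum = 475 mod 256 = 219 → 52 db.

52db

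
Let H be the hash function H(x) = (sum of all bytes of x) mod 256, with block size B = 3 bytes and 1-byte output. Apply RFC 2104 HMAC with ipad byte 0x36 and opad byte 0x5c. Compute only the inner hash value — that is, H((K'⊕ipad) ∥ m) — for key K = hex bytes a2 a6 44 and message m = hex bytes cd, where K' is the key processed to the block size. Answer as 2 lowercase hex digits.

Key hex bytes a2 a6 44 is exactly B = 3 bytes: K' = a2 a6 44.
K' ⊕ ipad = 94 90 72.
Inner input = 94 90 72 ∥ cd.
Inner hash: sum = 148+144+114+205 = 611; mod 256 = 99 → 63.

63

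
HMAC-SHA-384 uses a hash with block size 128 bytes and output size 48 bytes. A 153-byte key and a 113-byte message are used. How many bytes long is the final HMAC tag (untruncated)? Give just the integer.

48

The tag is one SHA-384 digest: 48 bytes.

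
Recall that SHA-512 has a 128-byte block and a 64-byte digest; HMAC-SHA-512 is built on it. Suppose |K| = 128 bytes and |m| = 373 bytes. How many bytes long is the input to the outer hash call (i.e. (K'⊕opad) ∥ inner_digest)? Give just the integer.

192

Key is 128 ≤ 128 bytes, zero-padded: |K'| = 128.
Outer input = (K'⊕opad) ∥ H(inner) → 128 + 64 = 192 bytes.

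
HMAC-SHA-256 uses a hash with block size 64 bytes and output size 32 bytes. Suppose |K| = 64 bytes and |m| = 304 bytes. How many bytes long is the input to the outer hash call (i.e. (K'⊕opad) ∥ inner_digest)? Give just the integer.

96

Key is 64 ≤ 64 bytes, zero-padded: |K'| = 64.
Outer input = (K'⊕opad) ∥ H(inner) → 64 + 32 = 96 bytes.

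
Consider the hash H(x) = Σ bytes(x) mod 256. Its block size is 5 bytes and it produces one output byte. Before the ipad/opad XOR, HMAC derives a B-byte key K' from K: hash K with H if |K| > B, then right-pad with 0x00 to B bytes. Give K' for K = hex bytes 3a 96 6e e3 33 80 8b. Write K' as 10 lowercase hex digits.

|K| = 7 > B = 5, so first hash the key.
H(K): sum = 58+150+110+227+51+128+139 = 863; mod 256 = 95 → 5f.
Zero-pad H(K) = 5f to 5 bytes: K' = 5f 00 00 00 00.

5f00000000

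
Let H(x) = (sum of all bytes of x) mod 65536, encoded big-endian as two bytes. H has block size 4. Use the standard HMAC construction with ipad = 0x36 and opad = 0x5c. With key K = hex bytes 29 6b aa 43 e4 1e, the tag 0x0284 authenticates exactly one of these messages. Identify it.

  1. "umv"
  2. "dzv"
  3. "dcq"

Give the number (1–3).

3

Key hex bytes 29 6b aa 43 e4 1e is 6 bytes > B = 4, so hash it first: H(key) = 02 83, then zero-pad to 4 bytes: K' = 02 83 00 00.
K' ⊕ ipad = 34 b5 36 36; K' ⊕ opad = 5e df 5c 5c.
m1: inner = H(34 b5 36 36 75 6d 76) = 02 ad; tag = H(5e df 5c 5c 02 ad) = 02a4
m2: inner = H(34 b5 36 36 64 7a 76) = 02 a9; tag = H(5e df 5c 5c 02 a9) = 02a0
m3: inner = H(34 b5 36 36 64 63 71) = 02 8d; tag = H(5e df 5c 5c 02 8d) = 0284 ← matches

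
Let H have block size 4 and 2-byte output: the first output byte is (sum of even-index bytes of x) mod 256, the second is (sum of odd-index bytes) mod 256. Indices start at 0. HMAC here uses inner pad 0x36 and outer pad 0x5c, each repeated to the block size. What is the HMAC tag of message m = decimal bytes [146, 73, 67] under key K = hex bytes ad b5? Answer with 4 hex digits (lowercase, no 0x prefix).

f347

Key hex bytes ad b5 is 2 bytes ≤ B = 4; zero-pad to 4 bytes: K' = ad b5 00 00.
K' ⊕ ipad = 9b 83 36 36.  K' ⊕ opad = f1 e9 5c 5c.
Inner input = (K'⊕ipad) ∥ m = 9b 83 36 36 ∥ 92 49 43.
Inner hash: even-index sum = 422 mod 256 = 166; odd-index sum = 258 mod 256 = 2 → a6 02.
Outer input = (K'⊕opad) ∥ inner = f1 e9 5c 5c ∥ a6 02.
Outer hash (tag): even-index sum = 499 mod 256 = 243; odd-index sum = 327 mod 256 = 71 → f3 47.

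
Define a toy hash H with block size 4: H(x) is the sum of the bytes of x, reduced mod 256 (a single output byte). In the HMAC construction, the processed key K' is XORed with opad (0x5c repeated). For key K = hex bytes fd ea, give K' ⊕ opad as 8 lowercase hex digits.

Key hex bytes fd ea is 2 bytes ≤ B = 4; zero-pad to 4 bytes: K' = fd ea 00 00.
XOR each byte with 0x5c: fd⊕5c=a1, ea⊕5c=b6, 00⊕5c=5c, 00⊕5c=5c.

a1b65c5c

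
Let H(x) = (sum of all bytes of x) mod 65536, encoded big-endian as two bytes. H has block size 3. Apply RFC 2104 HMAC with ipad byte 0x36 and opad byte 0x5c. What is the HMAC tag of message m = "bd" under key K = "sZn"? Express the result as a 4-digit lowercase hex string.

0137

Key "sZn" = 73 5a 6e is exactly B = 3 bytes: K' = 73 5a 6e.
K' ⊕ ipad = 45 6c 58.  K' ⊕ opad = 2f 06 32.
Inner input = (K'⊕ipad) ∥ m = 45 6c 58 ∥ 62 64.
Inner hash: sum = 69+108+88+98+100 = 463 → 01 cf.
Outer input = (K'⊕opad) ∥ inner = 2f 06 32 ∥ 01 cf.
Outer hash (tag): sum = 47+6+50+1+207 = 311 → 01 37.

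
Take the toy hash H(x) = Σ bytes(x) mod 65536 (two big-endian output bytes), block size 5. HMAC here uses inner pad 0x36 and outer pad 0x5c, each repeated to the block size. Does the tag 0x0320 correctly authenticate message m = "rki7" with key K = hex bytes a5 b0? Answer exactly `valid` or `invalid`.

invalid

Key hex bytes a5 b0 is 2 bytes ≤ B = 5; zero-pad to 5 bytes: K' = a5 b0 00 00 00.
K' ⊕ ipad = 93 86 36 36 36; K' ⊕ opad = f9 ec 5c 5c 5c.
Inner hash: sum = 147+134+54+54+54+114+107+105+55 = 824 → 03 38.
Outer hash (recomputed tag): sum = 249+236+92+92+92+3+56 = 820 → 03 34.
Recomputed tag = 0334; claimed = 0320 → mismatch.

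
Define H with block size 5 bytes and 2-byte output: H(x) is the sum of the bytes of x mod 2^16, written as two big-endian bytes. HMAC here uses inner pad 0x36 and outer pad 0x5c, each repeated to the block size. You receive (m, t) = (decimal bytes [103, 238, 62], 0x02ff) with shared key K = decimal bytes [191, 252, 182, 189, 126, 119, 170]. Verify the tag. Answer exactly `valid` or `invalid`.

invalid

Key decimal bytes [191, 252, 182, 189, 126, 119, 170] = bf fc b6 bd 7e 77 aa is 7 bytes > B = 5, so hash it first: H(key) = 04 cd, then zero-pad to 5 bytes: K' = 04 cd 00 00 00.
K' ⊕ ipad = 32 fb 36 36 36; K' ⊕ opad = 58 91 5c 5c 5c.
Inner hash: sum = 50+251+54+54+54+103+238+62 = 866 → 03 62.
Outer hash (recomputed tag): sum = 88+145+92+92+92+3+98 = 610 → 02 62.
Recomputed tag = 0262; claimed = 02ff → mismatch.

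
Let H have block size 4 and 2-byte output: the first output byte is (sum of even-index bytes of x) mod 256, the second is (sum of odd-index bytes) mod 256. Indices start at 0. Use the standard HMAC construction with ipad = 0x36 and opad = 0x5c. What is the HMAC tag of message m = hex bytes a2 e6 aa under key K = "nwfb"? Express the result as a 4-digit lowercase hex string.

60e4

Key "nwfb" = 6e 77 66 62 is exactly B = 4 bytes: K' = 6e 77 66 62.
K' ⊕ ipad = 58 41 50 54.  K' ⊕ opad = 32 2b 3a 3e.
Inner input = (K'⊕ipad) ∥ m = 58 41 50 54 ∥ a2 e6 aa.
Inner hash: even-index sum = 500 mod 256 = 244; odd-index sum = 379 mod 256 = 123 → f4 7b.
Outer input = (K'⊕opad) ∥ inner = 32 2b 3a 3e ∥ f4 7b.
Outer hash (tag): even-index sum = 352 mod 256 = 96; odd-index sum = 228 mod 256 = 228 → 60 e4.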